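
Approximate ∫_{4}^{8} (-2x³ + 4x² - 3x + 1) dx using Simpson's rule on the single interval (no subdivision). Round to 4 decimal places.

-1390.6667

S = (b−a)/6 · [f(4) + 4f(6) + f(8)] = 0.666667·[(-75) + 4·(-305) + (-791)] = -1390.6667.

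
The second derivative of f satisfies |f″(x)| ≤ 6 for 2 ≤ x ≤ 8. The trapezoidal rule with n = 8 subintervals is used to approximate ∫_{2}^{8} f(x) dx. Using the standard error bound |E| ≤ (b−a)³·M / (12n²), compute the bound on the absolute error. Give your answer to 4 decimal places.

1.6875

|E| ≤ (6)³·6 / (12·8²) = 1296/768 = 1.6875.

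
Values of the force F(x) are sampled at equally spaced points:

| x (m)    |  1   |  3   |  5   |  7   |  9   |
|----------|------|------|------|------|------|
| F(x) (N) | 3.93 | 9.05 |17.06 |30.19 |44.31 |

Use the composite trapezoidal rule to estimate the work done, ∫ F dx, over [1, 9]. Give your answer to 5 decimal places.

h = 2, n = 4.
(h/2)·[y₀ + 2y₁ + 2y₂ + 2y₃ + y₄] = 1·(160.84) = 160.84000.

160.84000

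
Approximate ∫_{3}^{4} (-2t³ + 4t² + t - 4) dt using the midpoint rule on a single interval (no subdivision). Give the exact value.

-37.25

M = (b−a)·f(3.5) = 1·(-37.25) = -37.25.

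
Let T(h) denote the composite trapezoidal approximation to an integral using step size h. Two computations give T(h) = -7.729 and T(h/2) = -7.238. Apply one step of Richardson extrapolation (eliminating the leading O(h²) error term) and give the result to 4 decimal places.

R = (4·T(h/2) − T(h)) / 3 = (4·(-7.238) − (-7.729))/3 = (-21.223)/3 = -7.0743.

-7.0743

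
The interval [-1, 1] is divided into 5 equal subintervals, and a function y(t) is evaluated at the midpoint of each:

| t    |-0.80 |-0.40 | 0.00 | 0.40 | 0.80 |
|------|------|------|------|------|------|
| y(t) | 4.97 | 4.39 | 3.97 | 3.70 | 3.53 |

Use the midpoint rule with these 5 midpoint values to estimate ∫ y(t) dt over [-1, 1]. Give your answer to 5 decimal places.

8.22400

h = 0.4, n = 5.
h·[y(m₁) + y(m₂) + y(m₃) + y(m₄) + y(m₅)] = 0.4·(20.56) = 8.22400.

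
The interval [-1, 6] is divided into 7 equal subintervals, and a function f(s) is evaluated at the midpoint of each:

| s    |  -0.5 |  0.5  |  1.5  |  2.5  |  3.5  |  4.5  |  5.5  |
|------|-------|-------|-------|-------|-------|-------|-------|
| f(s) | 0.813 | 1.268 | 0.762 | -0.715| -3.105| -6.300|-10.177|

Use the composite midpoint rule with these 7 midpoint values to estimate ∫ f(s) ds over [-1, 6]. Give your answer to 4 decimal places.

-17.4540

h = 1, n = 7.
h·[y(m₁) + y(m₂) + y(m₃) + y(m₄) + y(m₅) + y(m₆) + y(m₇)] = 1·(-17.454) = -17.4540.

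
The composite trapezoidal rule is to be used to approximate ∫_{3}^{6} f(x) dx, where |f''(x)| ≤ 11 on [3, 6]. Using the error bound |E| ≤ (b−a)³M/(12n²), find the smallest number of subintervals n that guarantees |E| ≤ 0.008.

Need 297/(12n²) ≤ 0.008.
n² ≥ 297/(12·0.008) = 3093.75 ⇒ n ≥ 55.6215, so the smallest n is 56.

56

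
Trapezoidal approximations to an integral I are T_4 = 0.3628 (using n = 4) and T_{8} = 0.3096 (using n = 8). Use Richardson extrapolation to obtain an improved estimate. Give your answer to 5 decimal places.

0.29187

R = (4·T_{8} − T_4) / 3 = (4·0.3096 − 0.3628)/3 = (0.8756)/3 = 0.29187.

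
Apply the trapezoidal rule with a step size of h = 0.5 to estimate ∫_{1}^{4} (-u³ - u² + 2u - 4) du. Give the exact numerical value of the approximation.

h = (4 − 1)/6 = 0.5.
Nodes u₀,…,u₆ = 1, 1.5, 2, 2.5, 3, 3.5, 4.
f(u) = -u³ - u² + 2u - 4: f₀=-4, f₁=-6.625, f₂=-12, f₃=-20.875, f₄=-34, f₅=-52.125, f₆=-76.
(h/2)·[f₀ + 2f₁ + 2f₂ + 2f₃ + 2f₄ + 2f₅ + f₆] = 0.25·(-331.25) = -82.8125.

-82.8125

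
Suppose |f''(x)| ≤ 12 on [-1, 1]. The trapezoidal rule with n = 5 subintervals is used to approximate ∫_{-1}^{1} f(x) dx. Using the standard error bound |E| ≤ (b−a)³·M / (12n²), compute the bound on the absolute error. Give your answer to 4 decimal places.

|E| ≤ (2)³·12 / (12·5²) = 96/300 = 0.3200.

0.3200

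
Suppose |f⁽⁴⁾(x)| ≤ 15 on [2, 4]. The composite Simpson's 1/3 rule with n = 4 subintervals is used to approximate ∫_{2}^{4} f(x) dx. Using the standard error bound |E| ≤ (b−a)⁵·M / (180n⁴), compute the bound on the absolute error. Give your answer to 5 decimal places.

0.01042

|E| ≤ (2)⁵·15 / (180·4⁴) = 480/46080 = 0.01042.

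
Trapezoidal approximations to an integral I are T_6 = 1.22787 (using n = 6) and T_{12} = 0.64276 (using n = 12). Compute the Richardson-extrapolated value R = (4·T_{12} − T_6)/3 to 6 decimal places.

0.447723

R = (4·T_{12} − T_6) / 3 = (4·0.64276 − 1.22787)/3 = (1.34317)/3 = 0.447723.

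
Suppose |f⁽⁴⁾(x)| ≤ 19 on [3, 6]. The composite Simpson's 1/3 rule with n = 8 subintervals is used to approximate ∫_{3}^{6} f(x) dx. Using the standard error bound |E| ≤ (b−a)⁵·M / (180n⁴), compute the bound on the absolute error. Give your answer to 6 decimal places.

0.006262

|E| ≤ (3)⁵·19 / (180·8⁴) = 4617/737280 = 0.006262.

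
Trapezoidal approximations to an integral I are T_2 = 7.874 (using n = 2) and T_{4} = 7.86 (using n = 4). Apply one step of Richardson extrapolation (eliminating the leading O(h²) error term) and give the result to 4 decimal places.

7.8553

R = (4·T_{4} − T_2) / 3 = (4·7.86 − 7.874)/3 = (23.566)/3 = 7.8553.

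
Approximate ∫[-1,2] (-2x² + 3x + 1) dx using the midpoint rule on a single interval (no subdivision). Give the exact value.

M = (b−a)·f(0.5) = 3·(2) = 6.

6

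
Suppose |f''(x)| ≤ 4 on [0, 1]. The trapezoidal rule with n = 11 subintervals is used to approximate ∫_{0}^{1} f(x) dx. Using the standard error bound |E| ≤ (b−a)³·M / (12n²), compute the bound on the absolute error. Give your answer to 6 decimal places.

|E| ≤ (1)³·4 / (12·11²) = 4/1452 = 0.002755.

0.002755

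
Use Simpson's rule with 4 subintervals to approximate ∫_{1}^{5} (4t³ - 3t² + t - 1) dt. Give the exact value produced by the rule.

h = (5 − 1)/4 = 1.
Nodes t₀,…,t₄ = 1, 2, 3, 4, 5.
f(t) = 4t³ - 3t² + t - 1: f₀=1, f₁=21, f₂=83, f₃=211, f₄=429.
(h/3)·[f₀ + 4f₁ + 2f₂ + 4f₃ + f₄] = 0.333333·(1524) = 508.

508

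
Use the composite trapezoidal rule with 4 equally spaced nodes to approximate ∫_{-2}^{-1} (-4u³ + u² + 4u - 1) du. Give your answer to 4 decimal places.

h = (-1 − (-2))/3 = 0.333333.
Nodes u₀,…,u₃ = -2, -1.666667, -1.333333, -1.
f(u) = -4u³ + u² + 4u - 1: f₀=27, f₁=13.629630, f₂=4.925926, f₃=0.
(h/2)·[f₀ + 2f₁ + 2f₂ + f₃] = 0.166667·(64.111111) = 10.6852.

10.6852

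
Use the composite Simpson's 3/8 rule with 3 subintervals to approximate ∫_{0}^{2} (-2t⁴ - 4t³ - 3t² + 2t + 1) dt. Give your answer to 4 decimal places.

-31.0370

h = (2 − 0)/3 = 0.666667.
Nodes t₀,…,t₃ = 0, 0.666667, 1.333333, 2.
f(t) = -2t⁴ - 4t³ - 3t² + 2t + 1: f₀=1, f₁=-0.580247, f₂=-17.469136, f₃=-71.
(3h/8)·[f₀ + 3f₁ + 3f₂ + f₃] = 0.25·(-124.148148) = -31.0370.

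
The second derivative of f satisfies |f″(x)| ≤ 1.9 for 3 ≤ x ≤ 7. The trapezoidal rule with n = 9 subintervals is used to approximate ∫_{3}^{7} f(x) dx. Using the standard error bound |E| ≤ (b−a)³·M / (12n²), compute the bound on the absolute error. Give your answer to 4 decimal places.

|E| ≤ (4)³·1.9 / (12·9²) = 121.6/972 = 0.1251.

0.1251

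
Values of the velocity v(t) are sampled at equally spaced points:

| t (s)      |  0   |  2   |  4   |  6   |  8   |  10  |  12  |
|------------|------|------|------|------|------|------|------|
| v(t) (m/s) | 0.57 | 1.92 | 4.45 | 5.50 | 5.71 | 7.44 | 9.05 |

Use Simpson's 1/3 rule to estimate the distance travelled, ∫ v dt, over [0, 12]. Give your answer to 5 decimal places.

h = 2, n = 6.
(h/3)·[y₀ + 4y₁ + 2y₂ + 4y₃ + 2y₄ + 4y₅ + y₆] = 0.666667·(89.38) = 59.58667.

59.58667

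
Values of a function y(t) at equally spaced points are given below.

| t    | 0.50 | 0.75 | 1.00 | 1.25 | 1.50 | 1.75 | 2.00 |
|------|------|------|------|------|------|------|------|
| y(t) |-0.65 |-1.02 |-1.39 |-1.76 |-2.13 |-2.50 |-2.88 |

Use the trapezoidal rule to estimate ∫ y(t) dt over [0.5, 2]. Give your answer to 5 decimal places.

h = 0.25, n = 6.
(h/2)·[y₀ + 2y₁ + 2y₂ + 2y₃ + 2y₄ + 2y₅ + y₆] = 0.125·(-21.13) = -2.64125.

-2.64125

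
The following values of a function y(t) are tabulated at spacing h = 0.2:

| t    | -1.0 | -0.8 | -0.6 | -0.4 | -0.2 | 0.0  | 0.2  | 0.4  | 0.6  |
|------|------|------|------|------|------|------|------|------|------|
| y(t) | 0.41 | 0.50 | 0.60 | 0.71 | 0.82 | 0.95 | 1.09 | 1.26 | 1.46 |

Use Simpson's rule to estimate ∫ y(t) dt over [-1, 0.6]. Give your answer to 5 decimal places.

1.37133

h = 0.2, n = 8.
(h/3)·[y₀ + 4y₁ + 2y₂ + 4y₃ + 2y₄ + 4y₅ + 2y₆ + 4y₇ + y₈] = 0.066667·(20.57) = 1.37133.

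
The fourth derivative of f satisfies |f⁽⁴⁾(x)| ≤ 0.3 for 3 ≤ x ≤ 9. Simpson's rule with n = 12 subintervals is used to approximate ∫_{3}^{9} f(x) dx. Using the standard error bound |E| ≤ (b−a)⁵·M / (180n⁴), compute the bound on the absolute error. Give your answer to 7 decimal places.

|E| ≤ (6)⁵·0.3 / (180·12⁴) = 2332.8/3732480 = 0.0006250.

0.0006250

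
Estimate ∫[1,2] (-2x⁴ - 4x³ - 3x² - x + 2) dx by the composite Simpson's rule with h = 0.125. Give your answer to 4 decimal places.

h = (2 − 1)/8 = 0.125.
Nodes x₀,…,x₈ = 1, 1.125, 1.25, 1.375, 1.5, 1.625, 1.75, 1.875, 2.
f(x) = -2x⁴ - 4x³ - 3x² - x + 2: f₀=-8, f₁=-11.82080078125, f₂=-16.6328125, f₃=-22.59423828125, f₄=-29.875, f₅=-38.65673828125, f₆=-49.1328125, f₇=-61.50830078125, f₈=-76.
(h/3)·[f₀ + 4f₁ + 2f₂ + 4f₃ + 2f₄ + 4f₅ + 2f₆ + 4f₇ + f₈] = 0.041667·(-813.6015625) = -33.9001.

-33.9001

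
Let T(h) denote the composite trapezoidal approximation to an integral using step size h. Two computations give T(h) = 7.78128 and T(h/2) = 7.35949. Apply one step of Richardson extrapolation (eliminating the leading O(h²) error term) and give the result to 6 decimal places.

R = (4·T(h/2) − T(h)) / 3 = (4·7.35949 − 7.78128)/3 = (21.65668)/3 = 7.218893.

7.218893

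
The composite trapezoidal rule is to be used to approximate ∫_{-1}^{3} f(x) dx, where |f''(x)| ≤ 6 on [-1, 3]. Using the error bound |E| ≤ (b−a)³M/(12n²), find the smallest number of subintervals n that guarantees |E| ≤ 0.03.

Need 384/(12n²) ≤ 0.03.
n² ≥ 384/(12·0.03) = 1066.67 ⇒ n ≥ 32.6599, so the smallest n is 33.

33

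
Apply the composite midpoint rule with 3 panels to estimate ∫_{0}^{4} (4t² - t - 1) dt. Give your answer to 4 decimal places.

h = (4 − 0)/3 = 1.333333.
Midpoints m₁,…,m₃ = 0.666667, 2, 3.333333.
f(m₁)=0.111111, f(m₂)=13, f(m₃)=40.111111.
h·[f(m₁) + f(m₂) + f(m₃)] = 1.333333·(53.222222) = 70.9630.

70.9630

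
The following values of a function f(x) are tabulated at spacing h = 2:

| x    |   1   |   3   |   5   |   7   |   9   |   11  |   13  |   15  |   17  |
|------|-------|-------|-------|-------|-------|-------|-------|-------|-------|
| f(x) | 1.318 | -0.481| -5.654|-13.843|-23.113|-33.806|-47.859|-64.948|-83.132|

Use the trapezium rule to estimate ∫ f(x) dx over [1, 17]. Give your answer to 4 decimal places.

h = 2, n = 8.
(h/2)·[y₀ + 2y₁ + 2y₂ + 2y₃ + 2y₄ + 2y₅ + 2y₆ + 2y₇ + y₈] = 1·(-461.222) = -461.2220.

-461.2220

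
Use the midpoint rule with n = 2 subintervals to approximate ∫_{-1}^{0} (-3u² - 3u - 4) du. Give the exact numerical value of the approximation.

h = (0 − (-1))/2 = 0.5.
Midpoints m₁,…,m₂ = -0.75, -0.25.
f(m₁)=-3.4375, f(m₂)=-3.4375.
h·[f(m₁) + f(m₂)] = 0.5·(-6.875) = -3.4375.

-3.4375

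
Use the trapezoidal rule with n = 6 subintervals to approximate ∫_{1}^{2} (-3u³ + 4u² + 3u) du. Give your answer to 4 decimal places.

h = (2 − 1)/6 = 0.166667.
Nodes u₀,…,u₆ = 1, 1.166667, 1.333333, 1.5, 1.666667, 1.833333, 2.
f(u) = -3u³ + 4u² + 3u: f₀=4, f₁=4.180556, f₂=4, f₃=3.375, f₄=2.222222, f₅=0.458333, f₆=-2.
(h/2)·[f₀ + 2f₁ + 2f₂ + 2f₃ + 2f₄ + 2f₅ + f₆] = 0.083333·(30.472222) = 2.5394.

2.5394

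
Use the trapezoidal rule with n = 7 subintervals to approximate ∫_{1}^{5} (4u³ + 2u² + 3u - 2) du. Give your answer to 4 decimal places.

h = (5 − 1)/7 = 0.571429.
Nodes u₀,…,u₇ = 1, 1.571429, 2.142857, 2.714286, 3.285714, 3.857143, 4.428571, 5.
f(u) = 4u³ + 2u² + 3u - 2: f₀=7, f₁=23.174927, f₂=52.970845, f₃=100.865889, f₄=171.338192, f₅=268.865889, f₆=397.927114, f₇=563.
(h/2)·[f₀ + 2f₁ + 2f₂ + 2f₃ + 2f₄ + 2f₅ + 2f₆ + f₇] = 0.285714·(2600.285714) = 742.9388.

742.9388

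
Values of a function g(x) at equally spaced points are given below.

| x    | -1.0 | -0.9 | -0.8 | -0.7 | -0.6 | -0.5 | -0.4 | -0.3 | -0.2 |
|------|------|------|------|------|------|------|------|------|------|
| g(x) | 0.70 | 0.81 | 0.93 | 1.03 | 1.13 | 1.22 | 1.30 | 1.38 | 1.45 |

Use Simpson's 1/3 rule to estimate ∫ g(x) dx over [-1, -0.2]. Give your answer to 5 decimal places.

h = 0.1, n = 8.
(h/3)·[y₀ + 4y₁ + 2y₂ + 4y₃ + 2y₄ + 4y₅ + 2y₆ + 4y₇ + y₈] = 0.033333·(26.63) = 0.88767.

0.88767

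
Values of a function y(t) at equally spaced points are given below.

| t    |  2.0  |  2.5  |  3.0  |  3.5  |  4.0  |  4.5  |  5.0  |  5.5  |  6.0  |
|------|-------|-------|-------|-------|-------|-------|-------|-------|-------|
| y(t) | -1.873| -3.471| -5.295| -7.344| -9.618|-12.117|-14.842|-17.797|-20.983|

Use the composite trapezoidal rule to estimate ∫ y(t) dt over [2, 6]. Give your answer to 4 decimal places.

h = 0.5, n = 8.
(h/2)·[y₀ + 2y₁ + 2y₂ + 2y₃ + 2y₄ + 2y₅ + 2y₆ + 2y₇ + y₈] = 0.25·(-163.824) = -40.9560.

-40.9560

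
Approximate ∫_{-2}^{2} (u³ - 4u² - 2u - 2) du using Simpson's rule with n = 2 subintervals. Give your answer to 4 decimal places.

h = (2 − (-2))/2 = 2.
Nodes u₀,…,u₂ = -2, 0, 2.
f(u) = u³ - 4u² - 2u - 2: f₀=-22, f₁=-2, f₂=-14.
(h/3)·[f₀ + 4f₁ + f₂] = 0.666667·(-44) = -29.3333.

-29.3333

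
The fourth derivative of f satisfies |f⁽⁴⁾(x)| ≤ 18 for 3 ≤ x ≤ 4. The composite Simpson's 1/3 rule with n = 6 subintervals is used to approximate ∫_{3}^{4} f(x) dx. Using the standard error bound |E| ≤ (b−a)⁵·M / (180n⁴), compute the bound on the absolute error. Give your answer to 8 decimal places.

0.00007716

|E| ≤ (1)⁵·18 / (180·6⁴) = 18/233280 = 0.00007716.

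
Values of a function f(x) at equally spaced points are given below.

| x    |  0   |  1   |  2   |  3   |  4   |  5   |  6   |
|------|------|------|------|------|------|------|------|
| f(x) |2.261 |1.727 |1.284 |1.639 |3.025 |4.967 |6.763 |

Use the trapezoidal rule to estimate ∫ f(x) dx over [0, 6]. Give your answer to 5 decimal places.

17.15400

h = 1, n = 6.
(h/2)·[y₀ + 2y₁ + 2y₂ + 2y₃ + 2y₄ + 2y₅ + y₆] = 0.5·(34.308) = 17.15400.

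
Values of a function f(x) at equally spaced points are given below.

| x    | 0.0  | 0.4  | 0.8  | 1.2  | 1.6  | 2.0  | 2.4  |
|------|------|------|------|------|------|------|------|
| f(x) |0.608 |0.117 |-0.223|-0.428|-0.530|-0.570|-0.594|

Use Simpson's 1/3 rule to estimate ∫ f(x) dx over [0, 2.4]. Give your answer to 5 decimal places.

-0.66880

h = 0.4, n = 6.
(h/3)·[y₀ + 4y₁ + 2y₂ + 4y₃ + 2y₄ + 4y₅ + y₆] = 0.133333·(-5.016) = -0.66880.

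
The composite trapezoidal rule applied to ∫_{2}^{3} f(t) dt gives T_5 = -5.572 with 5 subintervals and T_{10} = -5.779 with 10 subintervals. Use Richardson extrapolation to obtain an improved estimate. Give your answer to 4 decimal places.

R = (4·T_{10} − T_5) / 3 = (4·(-5.779) − (-5.572))/3 = (-17.544)/3 = -5.8480.

-5.8480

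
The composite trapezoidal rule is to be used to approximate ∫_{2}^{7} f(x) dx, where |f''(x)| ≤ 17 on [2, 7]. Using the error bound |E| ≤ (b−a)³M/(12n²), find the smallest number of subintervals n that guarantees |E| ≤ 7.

6

Need 2125/(12n²) ≤ 7.
n² ≥ 2125/(12·7) = 25.2976 ⇒ n ≥ 5.0297, so the smallest n is 6.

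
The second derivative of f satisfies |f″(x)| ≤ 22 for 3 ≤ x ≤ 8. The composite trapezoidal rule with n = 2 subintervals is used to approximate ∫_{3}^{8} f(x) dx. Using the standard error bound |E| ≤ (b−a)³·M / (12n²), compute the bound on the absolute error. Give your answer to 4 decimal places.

|E| ≤ (5)³·22 / (12·2²) = 2750/48 = 57.2917.

57.2917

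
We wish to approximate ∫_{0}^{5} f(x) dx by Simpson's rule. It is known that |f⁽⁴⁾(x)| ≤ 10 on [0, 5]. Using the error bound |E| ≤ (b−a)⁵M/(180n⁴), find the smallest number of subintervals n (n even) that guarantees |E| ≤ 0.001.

22

Need 31250/(180n⁴) ≤ 0.001.
n⁴ ≥ 31250/(180·0.001) = 173611 ⇒ n ≥ 20.4124, so the smallest even n is 22. (n must be even for Simpson's rule.)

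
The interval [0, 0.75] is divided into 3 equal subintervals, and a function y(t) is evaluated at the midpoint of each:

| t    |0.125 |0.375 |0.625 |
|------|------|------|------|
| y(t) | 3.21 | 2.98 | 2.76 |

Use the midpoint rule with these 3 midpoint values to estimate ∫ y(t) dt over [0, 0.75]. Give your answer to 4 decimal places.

2.2375

h = 0.25, n = 3.
h·[y(m₁) + y(m₂) + y(m₃)] = 0.25·(8.95) = 2.2375.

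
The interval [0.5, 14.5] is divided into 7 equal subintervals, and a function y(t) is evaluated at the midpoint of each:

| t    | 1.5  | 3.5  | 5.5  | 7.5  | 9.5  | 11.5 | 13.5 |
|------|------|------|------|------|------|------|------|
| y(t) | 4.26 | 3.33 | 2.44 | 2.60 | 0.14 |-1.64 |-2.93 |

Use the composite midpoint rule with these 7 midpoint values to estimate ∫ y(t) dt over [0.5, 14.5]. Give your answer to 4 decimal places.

16.4000

h = 2, n = 7.
h·[y(m₁) + y(m₂) + y(m₃) + y(m₄) + y(m₅) + y(m₆) + y(m₇)] = 2·(8.20) = 16.4000.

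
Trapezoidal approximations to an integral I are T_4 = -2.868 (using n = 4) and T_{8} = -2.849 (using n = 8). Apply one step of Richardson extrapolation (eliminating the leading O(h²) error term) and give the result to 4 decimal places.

R = (4·T_{8} − T_4) / 3 = (4·(-2.849) − (-2.868))/3 = (-8.528)/3 = -2.8427.

-2.8427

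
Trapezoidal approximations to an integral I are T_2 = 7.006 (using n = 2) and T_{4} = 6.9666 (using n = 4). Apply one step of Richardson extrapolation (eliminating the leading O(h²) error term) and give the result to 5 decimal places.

6.95347

R = (4·T_{4} − T_2) / 3 = (4·6.9666 − 7.006)/3 = (20.8604)/3 = 6.95347.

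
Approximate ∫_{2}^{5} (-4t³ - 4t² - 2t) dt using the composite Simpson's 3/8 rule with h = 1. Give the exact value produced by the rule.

h = (5 − 2)/3 = 1.
Nodes t₀,…,t₃ = 2, 3, 4, 5.
f(t) = -4t³ - 4t² - 2t: f₀=-52, f₁=-150, f₂=-328, f₃=-610.
(3h/8)·[f₀ + 3f₁ + 3f₂ + f₃] = 0.375·(-2096) = -786.

-786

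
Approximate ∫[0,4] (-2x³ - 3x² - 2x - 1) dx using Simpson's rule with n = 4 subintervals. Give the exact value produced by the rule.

-212

h = (4 − 0)/4 = 1.
Nodes x₀,…,x₄ = 0, 1, 2, 3, 4.
f(x) = -2x³ - 3x² - 2x - 1: f₀=-1, f₁=-8, f₂=-33, f₃=-88, f₄=-185.
(h/3)·[f₀ + 4f₁ + 2f₂ + 4f₃ + f₄] = 0.333333·(-636) = -212.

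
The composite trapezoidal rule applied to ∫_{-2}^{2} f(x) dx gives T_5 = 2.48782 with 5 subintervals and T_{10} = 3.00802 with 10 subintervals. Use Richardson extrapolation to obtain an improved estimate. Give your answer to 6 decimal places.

R = (4·T_{10} − T_5) / 3 = (4·3.00802 − 2.48782)/3 = (9.54426)/3 = 3.181420.

3.181420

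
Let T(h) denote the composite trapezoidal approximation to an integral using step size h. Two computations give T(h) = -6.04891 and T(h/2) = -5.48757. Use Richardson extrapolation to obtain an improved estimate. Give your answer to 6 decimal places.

R = (4·T(h/2) − T(h)) / 3 = (4·(-5.48757) − (-6.04891))/3 = (-15.90137)/3 = -5.300457.

-5.300457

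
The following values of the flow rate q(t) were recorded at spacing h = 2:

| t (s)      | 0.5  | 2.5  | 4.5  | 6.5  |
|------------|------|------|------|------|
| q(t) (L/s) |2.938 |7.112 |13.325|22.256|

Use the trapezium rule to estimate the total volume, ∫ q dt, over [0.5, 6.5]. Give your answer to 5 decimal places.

66.06800

h = 2, n = 3.
(h/2)·[y₀ + 2y₁ + 2y₂ + y₃] = 1·(66.068) = 66.06800.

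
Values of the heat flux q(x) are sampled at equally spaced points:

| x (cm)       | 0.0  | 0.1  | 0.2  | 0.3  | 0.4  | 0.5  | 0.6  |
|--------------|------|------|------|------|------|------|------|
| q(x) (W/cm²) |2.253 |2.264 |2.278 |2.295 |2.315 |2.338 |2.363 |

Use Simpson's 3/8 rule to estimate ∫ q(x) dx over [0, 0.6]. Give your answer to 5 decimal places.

1.37966

h = 0.1, n = 6.
(3h/8)·[y₀ + 3y₁ + 3y₂ + 2y₃ + 3y₄ + 3y₅ + y₆] = 0.0375·(36.791) = 1.37966.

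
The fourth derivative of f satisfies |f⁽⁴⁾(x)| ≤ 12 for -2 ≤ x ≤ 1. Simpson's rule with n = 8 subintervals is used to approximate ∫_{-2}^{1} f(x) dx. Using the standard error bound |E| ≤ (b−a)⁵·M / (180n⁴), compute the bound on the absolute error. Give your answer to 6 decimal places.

0.003955

|E| ≤ (3)⁵·12 / (180·8⁴) = 2916/737280 = 0.003955.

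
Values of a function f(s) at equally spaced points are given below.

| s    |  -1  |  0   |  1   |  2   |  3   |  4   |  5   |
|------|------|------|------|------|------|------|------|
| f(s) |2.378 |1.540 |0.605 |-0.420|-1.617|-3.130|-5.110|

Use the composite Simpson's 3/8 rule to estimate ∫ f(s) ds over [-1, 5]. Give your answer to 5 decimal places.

h = 1, n = 6.
(3h/8)·[y₀ + 3y₁ + 3y₂ + 2y₃ + 3y₄ + 3y₅ + y₆] = 0.375·(-11.378) = -4.26675.

-4.26675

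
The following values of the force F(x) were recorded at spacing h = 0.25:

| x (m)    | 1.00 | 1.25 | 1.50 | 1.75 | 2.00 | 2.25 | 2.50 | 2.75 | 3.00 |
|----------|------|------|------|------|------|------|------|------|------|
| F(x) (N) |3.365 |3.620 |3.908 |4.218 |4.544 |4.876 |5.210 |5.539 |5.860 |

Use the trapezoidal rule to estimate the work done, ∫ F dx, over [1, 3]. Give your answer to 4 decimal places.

9.1319

h = 0.25, n = 8.
(h/2)·[y₀ + 2y₁ + 2y₂ + 2y₃ + 2y₄ + 2y₅ + 2y₆ + 2y₇ + y₈] = 0.125·(73.055) = 9.1319.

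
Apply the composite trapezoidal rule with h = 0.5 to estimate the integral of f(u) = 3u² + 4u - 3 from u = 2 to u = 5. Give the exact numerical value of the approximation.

150.375

h = (5 − 2)/6 = 0.5.
Nodes u₀,…,u₆ = 2, 2.5, 3, 3.5, 4, 4.5, 5.
f(u) = 3u² + 4u - 3: f₀=17, f₁=25.75, f₂=36, f₃=47.75, f₄=61, f₅=75.75, f₆=92.
(h/2)·[f₀ + 2f₁ + 2f₂ + 2f₃ + 2f₄ + 2f₅ + f₆] = 0.25·(601.5) = 150.375.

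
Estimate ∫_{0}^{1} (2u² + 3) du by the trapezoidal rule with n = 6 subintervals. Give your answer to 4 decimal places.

h = (1 − 0)/6 = 0.166667.
Nodes u₀,…,u₆ = 0, 0.166667, 0.333333, 0.5, 0.666667, 0.833333, 1.
f(u) = 2u² + 3: f₀=3, f₁=3.055556, f₂=3.222222, f₃=3.5, f₄=3.888889, f₅=4.388889, f₆=5.
(h/2)·[f₀ + 2f₁ + 2f₂ + 2f₃ + 2f₄ + 2f₅ + f₆] = 0.083333·(44.111111) = 3.6759.

3.6759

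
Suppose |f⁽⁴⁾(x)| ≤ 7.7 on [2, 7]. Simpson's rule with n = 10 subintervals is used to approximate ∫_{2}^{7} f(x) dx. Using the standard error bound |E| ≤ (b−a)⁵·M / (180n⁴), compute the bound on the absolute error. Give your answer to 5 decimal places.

|E| ≤ (5)⁵·7.7 / (180·10⁴) = 24062.5/1800000 = 0.01337.

0.01337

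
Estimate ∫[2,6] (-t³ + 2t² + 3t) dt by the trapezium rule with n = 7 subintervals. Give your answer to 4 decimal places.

h = (6 − 2)/7 = 0.571429.
Nodes t₀,…,t₇ = 2, 2.571429, 3.142857, 3.714286, 4.285714, 4.857143, 5.428571, 6.
f(t) = -t³ + 2t² + 3t: f₀=6, f₁=3.935860, f₂=-1.860058, f₃=-12.507289, f₄=-29.125364, f₅=-52.833819, f₆=-84.752187, f₇=-126.
(h/2)·[f₀ + 2f₁ + 2f₂ + 2f₃ + 2f₄ + 2f₅ + 2f₆ + f₇] = 0.285714·(-474.285714) = -135.5102.

-135.5102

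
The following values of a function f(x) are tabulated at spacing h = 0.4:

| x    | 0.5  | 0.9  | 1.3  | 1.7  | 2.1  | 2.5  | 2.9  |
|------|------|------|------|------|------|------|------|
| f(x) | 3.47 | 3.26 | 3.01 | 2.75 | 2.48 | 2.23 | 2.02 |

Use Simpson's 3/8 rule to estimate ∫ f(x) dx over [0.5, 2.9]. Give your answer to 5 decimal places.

6.58950

h = 0.4, n = 6.
(3h/8)·[y₀ + 3y₁ + 3y₂ + 2y₃ + 3y₄ + 3y₅ + y₆] = 0.15·(43.93) = 6.58950.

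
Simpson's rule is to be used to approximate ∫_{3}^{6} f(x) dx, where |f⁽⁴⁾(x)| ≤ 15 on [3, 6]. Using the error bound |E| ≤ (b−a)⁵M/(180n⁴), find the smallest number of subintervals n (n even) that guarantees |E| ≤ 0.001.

12

Need 3645/(180n⁴) ≤ 0.001.
n⁴ ≥ 3645/(180·0.001) = 20250 ⇒ n ≥ 11.9291, so the smallest even n is 12. (n must be even for Simpson's rule.)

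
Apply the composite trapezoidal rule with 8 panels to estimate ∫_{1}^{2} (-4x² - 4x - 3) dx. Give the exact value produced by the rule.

-18.34375

h = (2 − 1)/8 = 0.125.
Nodes x₀,…,x₈ = 1, 1.125, 1.25, 1.375, 1.5, 1.625, 1.75, 1.875, 2.
f(x) = -4x² - 4x - 3: f₀=-11, f₁=-12.5625, f₂=-14.25, f₃=-16.0625, f₄=-18, f₅=-20.0625, f₆=-22.25, f₇=-24.5625, f₈=-27.
(h/2)·[f₀ + 2f₁ + 2f₂ + 2f₃ + 2f₄ + 2f₅ + 2f₆ + 2f₇ + f₈] = 0.0625·(-293.5) = -18.34375.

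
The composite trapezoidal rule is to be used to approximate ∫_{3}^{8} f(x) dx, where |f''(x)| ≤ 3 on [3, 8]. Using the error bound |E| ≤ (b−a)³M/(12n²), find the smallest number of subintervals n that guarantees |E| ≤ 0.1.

18

Need 375/(12n²) ≤ 0.1.
n² ≥ 375/(12·0.1) = 312.5 ⇒ n ≥ 17.6777, so the smallest n is 18.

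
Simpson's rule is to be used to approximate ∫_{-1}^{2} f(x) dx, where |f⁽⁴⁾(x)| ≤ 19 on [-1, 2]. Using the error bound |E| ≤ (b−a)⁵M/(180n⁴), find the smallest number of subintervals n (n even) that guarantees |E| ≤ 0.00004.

Need 4617/(180n⁴) ≤ 0.00004.
n⁴ ≥ 4617/(180·0.00004) = 641250 ⇒ n ≥ 28.2981, so the smallest even n is 30. (n must be even for Simpson's rule.)

30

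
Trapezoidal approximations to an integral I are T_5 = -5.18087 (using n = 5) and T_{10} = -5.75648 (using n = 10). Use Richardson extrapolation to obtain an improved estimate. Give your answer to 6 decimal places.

-5.948350

R = (4·T_{10} − T_5) / 3 = (4·(-5.75648) − (-5.18087))/3 = (-17.84505)/3 = -5.948350.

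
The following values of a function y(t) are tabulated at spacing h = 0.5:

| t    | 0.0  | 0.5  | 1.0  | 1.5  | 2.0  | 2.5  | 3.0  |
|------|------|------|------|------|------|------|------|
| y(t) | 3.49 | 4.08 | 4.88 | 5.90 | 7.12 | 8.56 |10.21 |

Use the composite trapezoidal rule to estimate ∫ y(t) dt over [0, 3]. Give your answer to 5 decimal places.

h = 0.5, n = 6.
(h/2)·[y₀ + 2y₁ + 2y₂ + 2y₃ + 2y₄ + 2y₅ + y₆] = 0.25·(74.78) = 18.69500.

18.69500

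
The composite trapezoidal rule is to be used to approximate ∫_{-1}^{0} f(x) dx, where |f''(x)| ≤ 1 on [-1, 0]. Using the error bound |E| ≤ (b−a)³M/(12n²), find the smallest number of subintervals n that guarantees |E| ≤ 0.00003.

Need 1/(12n²) ≤ 0.00003.
n² ≥ 1/(12·0.00003) = 2777.78 ⇒ n ≥ 52.7046, so the smallest n is 53.

53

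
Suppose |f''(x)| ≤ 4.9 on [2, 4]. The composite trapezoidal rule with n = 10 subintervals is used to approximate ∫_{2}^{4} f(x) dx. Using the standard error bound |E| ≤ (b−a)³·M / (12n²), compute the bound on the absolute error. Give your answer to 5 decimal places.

|E| ≤ (2)³·4.9 / (12·10²) = 39.2/1200 = 0.03267.

0.03267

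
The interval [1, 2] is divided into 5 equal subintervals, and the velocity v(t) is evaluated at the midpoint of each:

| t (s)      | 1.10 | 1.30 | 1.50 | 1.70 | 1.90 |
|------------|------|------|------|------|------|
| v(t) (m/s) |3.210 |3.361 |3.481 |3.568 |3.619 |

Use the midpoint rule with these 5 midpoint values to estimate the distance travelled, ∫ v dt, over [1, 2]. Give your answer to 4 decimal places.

h = 0.2, n = 5.
h·[y(m₁) + y(m₂) + y(m₃) + y(m₄) + y(m₅)] = 0.2·(17.239) = 3.4478.

3.4478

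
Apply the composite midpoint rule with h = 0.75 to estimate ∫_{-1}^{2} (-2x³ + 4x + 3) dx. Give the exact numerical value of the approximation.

h = (2 − (-1))/4 = 0.75.
Midpoints m₁,…,m₄ = -0.625, 0.125, 0.875, 1.625.
f(m₁)=0.98828125, f(m₂)=3.49609375, f(m₃)=5.16015625, f(m₄)=0.91796875.
h·[f(m₁) + f(m₂) + f(m₃) + f(m₄)] = 0.75·(10.5625) = 7.921875.

7.921875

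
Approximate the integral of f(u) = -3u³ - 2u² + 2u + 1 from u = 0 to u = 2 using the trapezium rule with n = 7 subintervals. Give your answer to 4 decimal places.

h = (2 − 0)/7 = 0.285714.
Nodes u₀,…,u₇ = 0, 0.285714, 0.571429, 0.857143, 1.142857, 1.428571, 1.714286, 2.
f(u) = -3u³ - 2u² + 2u + 1: f₀=1, f₁=1.338192, f₂=0.930029, f₃=-0.644315, f₄=-3.804665, f₅=-8.970845, f₆=-16.562682, f₇=-27.
(h/2)·[f₀ + 2f₁ + 2f₂ + 2f₃ + 2f₄ + 2f₅ + 2f₆ + f₇] = 0.142857·(-81.428571) = -11.6327.

-11.6327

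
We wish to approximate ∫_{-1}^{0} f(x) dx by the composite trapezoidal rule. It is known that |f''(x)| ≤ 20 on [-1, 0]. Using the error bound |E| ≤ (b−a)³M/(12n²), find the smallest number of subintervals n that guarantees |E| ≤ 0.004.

Need 20/(12n²) ≤ 0.004.
n² ≥ 20/(12·0.004) = 416.667 ⇒ n ≥ 20.4124, so the smallest n is 21.

21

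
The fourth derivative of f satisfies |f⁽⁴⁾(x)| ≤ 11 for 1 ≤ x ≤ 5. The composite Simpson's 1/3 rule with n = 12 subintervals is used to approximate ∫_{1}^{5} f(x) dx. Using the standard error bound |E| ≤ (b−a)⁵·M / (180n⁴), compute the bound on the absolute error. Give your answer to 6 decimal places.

0.003018

|E| ≤ (4)⁵·11 / (180·12⁴) = 11264/3732480 = 0.003018.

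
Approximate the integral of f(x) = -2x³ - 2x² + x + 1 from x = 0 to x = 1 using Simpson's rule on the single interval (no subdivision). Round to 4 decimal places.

S = (b−a)/6 · [f(0) + 4f(0.5) + f(1)] = 0.166667·[1 + 4·0.75 + (-2)] = 0.3333.

0.3333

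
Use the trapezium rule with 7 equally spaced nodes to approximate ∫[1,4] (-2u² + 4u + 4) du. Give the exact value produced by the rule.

h = (4 − 1)/6 = 0.5.
Nodes u₀,…,u₆ = 1, 1.5, 2, 2.5, 3, 3.5, 4.
f(u) = -2u² + 4u + 4: f₀=6, f₁=5.5, f₂=4, f₃=1.5, f₄=-2, f₅=-6.5, f₆=-12.
(h/2)·[f₀ + 2f₁ + 2f₂ + 2f₃ + 2f₄ + 2f₅ + f₆] = 0.25·(-1) = -0.25.

-0.25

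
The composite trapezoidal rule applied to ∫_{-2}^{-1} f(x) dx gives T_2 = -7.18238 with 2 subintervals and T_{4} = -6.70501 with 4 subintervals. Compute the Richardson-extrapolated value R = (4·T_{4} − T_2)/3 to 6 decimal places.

R = (4·T_{4} − T_2) / 3 = (4·(-6.70501) − (-7.18238))/3 = (-19.63766)/3 = -6.545887.

-6.545887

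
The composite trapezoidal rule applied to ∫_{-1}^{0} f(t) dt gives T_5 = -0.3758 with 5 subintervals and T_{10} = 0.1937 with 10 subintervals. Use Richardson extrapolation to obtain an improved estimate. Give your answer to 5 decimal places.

0.38353

R = (4·T_{10} − T_5) / 3 = (4·0.1937 − (-0.3758))/3 = (1.1506)/3 = 0.38353.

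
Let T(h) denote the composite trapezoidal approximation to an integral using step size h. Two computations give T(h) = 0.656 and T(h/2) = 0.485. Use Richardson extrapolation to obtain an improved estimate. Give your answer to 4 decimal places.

R = (4·T(h/2) − T(h)) / 3 = (4·0.485 − 0.656)/3 = (1.284)/3 = 0.4280.

0.4280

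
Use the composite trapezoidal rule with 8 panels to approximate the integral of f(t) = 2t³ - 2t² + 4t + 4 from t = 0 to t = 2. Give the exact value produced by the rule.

h = (2 − 0)/8 = 0.25.
Nodes t₀,…,t₈ = 0, 0.25, 0.5, 0.75, 1, 1.25, 1.5, 1.75, 2.
f(t) = 2t³ - 2t² + 4t + 4: f₀=4, f₁=4.90625, f₂=5.75, f₃=6.71875, f₄=8, f₅=9.78125, f₆=12.25, f₇=15.59375, f₈=20.
(h/2)·[f₀ + 2f₁ + 2f₂ + 2f₃ + 2f₄ + 2f₅ + 2f₆ + 2f₇ + f₈] = 0.125·(150) = 18.75.

18.75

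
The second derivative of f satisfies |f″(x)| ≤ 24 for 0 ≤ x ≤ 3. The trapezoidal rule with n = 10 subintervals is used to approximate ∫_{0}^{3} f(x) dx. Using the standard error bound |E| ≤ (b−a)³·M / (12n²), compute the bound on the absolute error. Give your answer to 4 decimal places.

0.5400

|E| ≤ (3)³·24 / (12·10²) = 648/1200 = 0.5400.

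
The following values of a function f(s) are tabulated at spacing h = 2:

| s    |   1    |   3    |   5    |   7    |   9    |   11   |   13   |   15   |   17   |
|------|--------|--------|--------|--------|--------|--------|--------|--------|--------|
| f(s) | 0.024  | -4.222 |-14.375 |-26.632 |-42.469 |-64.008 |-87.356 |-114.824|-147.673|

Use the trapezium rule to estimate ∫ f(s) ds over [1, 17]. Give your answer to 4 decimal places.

h = 2, n = 8.
(h/2)·[y₀ + 2y₁ + 2y₂ + 2y₃ + 2y₄ + 2y₅ + 2y₆ + 2y₇ + y₈] = 1·(-855.421) = -855.4210.

-855.4210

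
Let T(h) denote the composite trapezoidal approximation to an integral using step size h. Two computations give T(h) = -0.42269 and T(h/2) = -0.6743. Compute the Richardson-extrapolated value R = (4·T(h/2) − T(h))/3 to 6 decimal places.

-0.758170

R = (4·T(h/2) − T(h)) / 3 = (4·(-0.6743) − (-0.42269))/3 = (-2.27451)/3 = -0.758170.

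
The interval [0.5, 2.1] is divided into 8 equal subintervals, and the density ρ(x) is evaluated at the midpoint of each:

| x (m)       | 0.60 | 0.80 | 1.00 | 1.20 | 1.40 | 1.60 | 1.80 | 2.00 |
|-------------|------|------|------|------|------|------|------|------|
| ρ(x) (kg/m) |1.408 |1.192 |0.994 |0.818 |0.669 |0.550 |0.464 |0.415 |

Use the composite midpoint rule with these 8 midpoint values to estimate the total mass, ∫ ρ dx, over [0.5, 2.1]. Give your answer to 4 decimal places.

h = 0.2, n = 8.
h·[y(m₁) + y(m₂) + y(m₃) + y(m₄) + y(m₅) + y(m₆) + y(m₇) + y(m₈)] = 0.2·(6.510) = 1.3020.

1.3020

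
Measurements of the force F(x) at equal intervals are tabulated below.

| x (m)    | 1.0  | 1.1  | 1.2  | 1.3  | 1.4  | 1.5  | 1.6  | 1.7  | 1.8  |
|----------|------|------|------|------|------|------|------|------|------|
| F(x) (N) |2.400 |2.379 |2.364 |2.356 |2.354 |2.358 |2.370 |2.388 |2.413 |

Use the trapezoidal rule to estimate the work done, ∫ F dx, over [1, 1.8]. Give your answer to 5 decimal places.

1.89755

h = 0.1, n = 8.
(h/2)·[y₀ + 2y₁ + 2y₂ + 2y₃ + 2y₄ + 2y₅ + 2y₆ + 2y₇ + y₈] = 0.05·(37.951) = 1.89755.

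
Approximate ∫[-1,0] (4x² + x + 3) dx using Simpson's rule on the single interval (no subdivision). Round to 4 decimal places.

S = (b−a)/6 · [f(-1) + 4f(-0.5) + f(0)] = 0.166667·[6 + 4·3.5 + 3] = 3.8333.

3.8333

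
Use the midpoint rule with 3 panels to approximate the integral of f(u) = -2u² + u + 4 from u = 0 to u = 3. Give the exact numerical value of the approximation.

-1

h = (3 − 0)/3 = 1.
Midpoints m₁,…,m₃ = 0.5, 1.5, 2.5.
f(m₁)=4, f(m₂)=1, f(m₃)=-6.
h·[f(m₁) + f(m₂) + f(m₃)] = 1·(-1) = -1.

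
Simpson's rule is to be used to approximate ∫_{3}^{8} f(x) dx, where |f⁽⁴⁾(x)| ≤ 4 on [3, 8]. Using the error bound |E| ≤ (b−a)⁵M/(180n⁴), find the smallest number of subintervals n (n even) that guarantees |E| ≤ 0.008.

Need 12500/(180n⁴) ≤ 0.008.
n⁴ ≥ 12500/(180·0.008) = 8680.56 ⇒ n ≥ 9.6524, so the smallest even n is 10. (n must be even for Simpson's rule.)

10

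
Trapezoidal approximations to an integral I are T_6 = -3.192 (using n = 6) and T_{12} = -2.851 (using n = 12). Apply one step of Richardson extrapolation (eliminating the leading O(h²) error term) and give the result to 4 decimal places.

R = (4·T_{12} − T_6) / 3 = (4·(-2.851) − (-3.192))/3 = (-8.212)/3 = -2.7373.

-2.7373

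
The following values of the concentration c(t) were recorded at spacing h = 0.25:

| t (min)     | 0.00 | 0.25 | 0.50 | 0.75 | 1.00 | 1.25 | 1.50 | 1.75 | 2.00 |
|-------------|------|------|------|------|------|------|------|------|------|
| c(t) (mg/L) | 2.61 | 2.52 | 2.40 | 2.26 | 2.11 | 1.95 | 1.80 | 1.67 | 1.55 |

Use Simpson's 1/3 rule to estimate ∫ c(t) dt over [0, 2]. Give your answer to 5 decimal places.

h = 0.25, n = 8.
(h/3)·[y₀ + 4y₁ + 2y₂ + 4y₃ + 2y₄ + 4y₅ + 2y₆ + 4y₇ + y₈] = 0.083333·(50.38) = 4.19833.

4.19833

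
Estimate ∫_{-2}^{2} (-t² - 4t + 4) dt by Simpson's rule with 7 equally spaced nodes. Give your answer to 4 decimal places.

10.6667

h = (2 − (-2))/6 = 0.666667.
Nodes t₀,…,t₆ = -2, -1.333333, -0.666667, 0, 0.666667, 1.333333, 2.
f(t) = -t² - 4t + 4: f₀=8, f₁=7.555556, f₂=6.222222, f₃=4, f₄=0.888889, f₅=-3.111111, f₆=-8.
(h/3)·[f₀ + 4f₁ + 2f₂ + 4f₃ + 2f₄ + 4f₅ + f₆] = 0.222222·(48) = 10.6667.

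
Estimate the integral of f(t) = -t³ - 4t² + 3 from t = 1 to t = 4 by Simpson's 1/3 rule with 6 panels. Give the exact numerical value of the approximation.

h = (4 − 1)/6 = 0.5.
Nodes t₀,…,t₆ = 1, 1.5, 2, 2.5, 3, 3.5, 4.
f(t) = -t³ - 4t² + 3: f₀=-2, f₁=-9.375, f₂=-21, f₃=-37.625, f₄=-60, f₅=-88.875, f₆=-125.
(h/3)·[f₀ + 4f₁ + 2f₂ + 4f₃ + 2f₄ + 4f₅ + f₆] = 0.166667·(-832.5) = -138.75.

-138.75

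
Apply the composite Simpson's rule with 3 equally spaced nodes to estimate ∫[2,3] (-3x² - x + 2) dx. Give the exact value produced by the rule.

-19.5

h = (3 − 2)/2 = 0.5.
Nodes x₀,…,x₂ = 2, 2.5, 3.
f(x) = -3x² - x + 2: f₀=-12, f₁=-19.25, f₂=-28.
(h/3)·[f₀ + 4f₁ + f₂] = 0.166667·(-117) = -19.5.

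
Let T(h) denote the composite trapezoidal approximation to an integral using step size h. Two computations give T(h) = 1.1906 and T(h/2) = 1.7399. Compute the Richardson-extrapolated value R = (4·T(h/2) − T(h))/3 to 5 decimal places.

R = (4·T(h/2) − T(h)) / 3 = (4·1.7399 − 1.1906)/3 = (5.7690)/3 = 1.92300.

1.92300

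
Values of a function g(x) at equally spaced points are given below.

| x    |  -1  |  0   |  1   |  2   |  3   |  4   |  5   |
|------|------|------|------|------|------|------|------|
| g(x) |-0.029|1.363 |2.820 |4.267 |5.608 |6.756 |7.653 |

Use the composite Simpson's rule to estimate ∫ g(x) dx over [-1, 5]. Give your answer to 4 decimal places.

h = 1, n = 6.
(h/3)·[y₀ + 4y₁ + 2y₂ + 4y₃ + 2y₄ + 4y₅ + y₆] = 0.333333·(74.024) = 24.6747.

24.6747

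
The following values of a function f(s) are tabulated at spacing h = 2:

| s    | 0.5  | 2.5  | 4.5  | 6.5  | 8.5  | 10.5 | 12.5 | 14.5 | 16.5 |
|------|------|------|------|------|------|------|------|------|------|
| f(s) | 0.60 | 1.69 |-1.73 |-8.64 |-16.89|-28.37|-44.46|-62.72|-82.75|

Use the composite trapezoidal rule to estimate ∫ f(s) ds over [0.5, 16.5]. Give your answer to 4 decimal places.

h = 2, n = 8.
(h/2)·[y₀ + 2y₁ + 2y₂ + 2y₃ + 2y₄ + 2y₅ + 2y₆ + 2y₇ + y₈] = 1·(-404.39) = -404.3900.

-404.3900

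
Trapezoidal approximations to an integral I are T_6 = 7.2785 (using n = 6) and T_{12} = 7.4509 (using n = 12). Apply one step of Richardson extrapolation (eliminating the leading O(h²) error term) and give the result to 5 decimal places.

R = (4·T_{12} − T_6) / 3 = (4·7.4509 − 7.2785)/3 = (22.5251)/3 = 7.50837.

7.50837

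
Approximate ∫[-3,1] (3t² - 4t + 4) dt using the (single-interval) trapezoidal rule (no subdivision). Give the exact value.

T = (b−a)/2 · [f(-3) + f(1)] = 2·[43 + 3] = 92.

92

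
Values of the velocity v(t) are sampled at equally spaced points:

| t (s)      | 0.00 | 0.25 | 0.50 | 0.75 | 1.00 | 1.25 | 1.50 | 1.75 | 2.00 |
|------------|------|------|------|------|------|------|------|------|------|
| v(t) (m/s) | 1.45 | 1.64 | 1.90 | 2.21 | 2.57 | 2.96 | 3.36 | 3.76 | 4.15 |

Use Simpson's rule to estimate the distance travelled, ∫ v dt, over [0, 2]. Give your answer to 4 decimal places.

5.2950

h = 0.25, n = 8.
(h/3)·[y₀ + 4y₁ + 2y₂ + 4y₃ + 2y₄ + 4y₅ + 2y₆ + 4y₇ + y₈] = 0.083333·(63.54) = 5.2950.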